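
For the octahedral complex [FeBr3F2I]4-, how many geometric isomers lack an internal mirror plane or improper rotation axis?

0

In an octahedral complex each vertex has one trans partner and four cis neighbours.
Systematic placement gives 3 geometric isomers: Br mer, F cis; Br mer, F trans; Br fac, F cis.
Each arrangement has an internal mirror plane or centre of symmetry, so none is chiral.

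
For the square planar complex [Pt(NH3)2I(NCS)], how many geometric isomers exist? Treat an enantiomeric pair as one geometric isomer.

2

In a square planar complex each vertex has one trans partner and two cis neighbours.
The distinct arrangements are (2 in all): NH3 cis; NH3 trans.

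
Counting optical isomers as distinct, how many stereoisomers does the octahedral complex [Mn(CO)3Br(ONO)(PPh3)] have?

The six octahedral sites form three mutually perpendicular trans pairs.
Systematic placement gives 4 geometric isomers: CO mer (3 arrangements); CO fac (chiral).
One of these lacks any improper symmetry element and so occurs as an enantiomeric pair, giving 4 + 1 = 5 stereoisomers in total.

5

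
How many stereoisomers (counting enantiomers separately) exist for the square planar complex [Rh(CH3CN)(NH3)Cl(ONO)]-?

3

A square has two trans pairs of vertices; adjacent vertices are cis.
Working through the distinct placements yields 3 geometric isomers: (CH3CN/NH3 trans, Cl/ONO trans); (CH3CN/ONO trans, Cl/NH3 trans); (CH3CN/Cl trans, NH3/ONO trans).
Each arrangement has an internal mirror plane or centre of symmetry, so none is chiral.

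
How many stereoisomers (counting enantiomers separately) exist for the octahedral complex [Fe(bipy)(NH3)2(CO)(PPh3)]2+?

6

The six octahedral sites form three mutually perpendicular trans pairs.
Each bipy is bidentate and must span two cis positions.
Systematic placement gives 4 geometric isomers: NH3 cis (3 arrangements, 2 chiral); NH3 trans.
Of these, 2 lack any improper symmetry element and so occur as enantiomeric pairs, giving 4 + 2 = 6 stereoisomers in total.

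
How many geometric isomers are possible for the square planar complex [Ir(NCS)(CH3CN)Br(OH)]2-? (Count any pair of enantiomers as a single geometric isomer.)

A square has two trans pairs of vertices; adjacent vertices are cis.
Systematic placement gives 3 geometric isomers: (Br/NCS trans, CH3CN/OH trans); (Br/OH trans, CH3CN/NCS trans); (Br/CH3CN trans, NCS/OH trans).

3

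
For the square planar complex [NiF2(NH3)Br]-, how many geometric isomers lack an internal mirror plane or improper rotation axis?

In a square planar complex each vertex has one trans partner and two cis neighbours.
Working through the distinct placements yields 2 geometric isomers: F cis; F trans.
Each arrangement has an internal mirror plane or centre of symmetry, so none is chiral.

0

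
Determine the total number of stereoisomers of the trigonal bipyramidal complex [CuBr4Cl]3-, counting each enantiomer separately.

A trigonal bipyramid has two axial and three equatorial sites, which are chemically inequivalent.
The distinct arrangements are (2 in all): Cl equatorial; Cl axial.
Each arrangement has an internal mirror plane or centre of symmetry, so none is chiral.

2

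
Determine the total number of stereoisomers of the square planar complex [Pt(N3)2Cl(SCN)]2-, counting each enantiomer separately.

2

Working through the distinct placements yields 2 geometric isomers: N3 cis; N3 trans.
Each arrangement has an internal mirror plane or centre of symmetry, so none is chiral.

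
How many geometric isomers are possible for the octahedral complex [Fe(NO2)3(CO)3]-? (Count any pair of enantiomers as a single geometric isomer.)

In an octahedral complex each vertex has one trans partner and four cis neighbours.
Systematic placement gives 2 geometric isomers: NO2 mer; NO2 fac.

2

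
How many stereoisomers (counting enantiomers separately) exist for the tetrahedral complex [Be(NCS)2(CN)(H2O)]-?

1

Only one geometric arrangement is possible.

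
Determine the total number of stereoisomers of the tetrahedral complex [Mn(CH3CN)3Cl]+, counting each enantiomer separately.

1

All four vertices of a tetrahedron are equivalent and mutually adjacent, so cis/trans isomerism cannot arise.
Only one geometric arrangement is possible.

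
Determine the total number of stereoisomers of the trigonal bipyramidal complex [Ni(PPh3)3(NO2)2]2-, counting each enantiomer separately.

3

A trigonal bipyramid has two axial and three equatorial sites, which are chemically inequivalent.
Working through the distinct placements yields 3 geometric isomers: NO2 both axial; NO2 one axial, one equatorial; NO2 both equatorial.
Each arrangement has an internal mirror plane or centre of symmetry, so none is chiral.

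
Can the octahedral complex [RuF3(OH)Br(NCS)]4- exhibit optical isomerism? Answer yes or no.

yes

An octahedron has six vertices in three trans pairs; every non-trans pair is cis.
There are 4 geometric isomers: F mer (3 arrangements); F fac (chiral).
One of these lacks any improper symmetry element and so occurs as an enantiomeric pair, giving 4 + 1 = 5 stereoisomers in total.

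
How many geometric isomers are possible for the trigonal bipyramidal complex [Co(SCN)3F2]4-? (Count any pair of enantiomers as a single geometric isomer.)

A trigonal bipyramid has two axial and three equatorial sites, which are chemically inequivalent.
Working through the distinct placements yields 3 geometric isomers: F both axial; F one axial, one equatorial; F both equatorial.

3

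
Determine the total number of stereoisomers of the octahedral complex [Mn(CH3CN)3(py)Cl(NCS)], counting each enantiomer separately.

The six octahedral sites form three mutually perpendicular trans pairs.
Systematic placement gives 4 geometric isomers: CH3CN mer (3 arrangements); CH3CN fac (chiral).
One of these lacks any improper symmetry element and so occurs as an enantiomeric pair, giving 4 + 1 = 5 stereoisomers in total.

5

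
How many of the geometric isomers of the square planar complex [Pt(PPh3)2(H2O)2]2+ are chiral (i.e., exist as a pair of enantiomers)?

0

A square has two trans pairs of vertices; adjacent vertices are cis.
Systematic placement gives 2 geometric isomers: PPh3 cis; PPh3 trans.
Each arrangement has an internal mirror plane or centre of symmetry, so none is chiral.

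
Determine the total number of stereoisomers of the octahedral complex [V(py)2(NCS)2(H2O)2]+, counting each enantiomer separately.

The six octahedral sites form three mutually perpendicular trans pairs.
The distinct arrangements are (5 in all): py trans, NCS trans, H2O trans; py cis, NCS cis, H2O trans; py trans, NCS cis, H2O cis; py cis, NCS cis, H2O cis (chiral); py cis, NCS trans, H2O cis.
One of these lacks any improper symmetry element and so occurs as an enantiomeric pair, giving 5 + 1 = 6 stereoisomers in total.

6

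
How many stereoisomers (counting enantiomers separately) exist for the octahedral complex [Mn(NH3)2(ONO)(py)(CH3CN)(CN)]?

An octahedron has six vertices in three trans pairs; every non-trans pair is cis.
Exhaustive case analysis gives 9 geometric isomers.
Of these, 6 lack any improper symmetry element and so occur as enantiomeric pairs, giving 9 + 6 = 15 stereoisomers in total.

15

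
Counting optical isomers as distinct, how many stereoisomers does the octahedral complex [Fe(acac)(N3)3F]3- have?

2

In an octahedral complex each vertex has one trans partner and four cis neighbours.
Each acac is bidentate and must span two cis positions.
The distinct arrangements are (2 in all): N3 fac; N3 mer.
Each arrangement has an internal mirror plane or centre of symmetry, so none is chiral.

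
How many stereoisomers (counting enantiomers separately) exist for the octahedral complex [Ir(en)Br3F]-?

2

An octahedron has six vertices in three trans pairs; every non-trans pair is cis.
Each en is bidentate and must span two cis positions.
The distinct arrangements are (2 in all): Br mer; Br fac.
Each arrangement has an internal mirror plane or centre of symmetry, so none is chiral.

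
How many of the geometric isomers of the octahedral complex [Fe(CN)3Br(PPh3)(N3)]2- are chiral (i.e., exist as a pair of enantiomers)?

1

An octahedron has six vertices in three trans pairs; every non-trans pair is cis.
There are 4 geometric isomers: CN mer (3 arrangements); CN fac (chiral).
One of these lacks any improper symmetry element and so occurs as an enantiomeric pair, giving 4 + 1 = 5 stereoisomers in total.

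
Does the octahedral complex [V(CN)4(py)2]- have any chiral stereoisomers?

Working through the distinct placements yields 2 geometric isomers: py trans; py cis.
Each arrangement has an internal mirror plane or centre of symmetry, so none is chiral.

no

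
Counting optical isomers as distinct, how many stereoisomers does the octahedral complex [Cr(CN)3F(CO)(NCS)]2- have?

5

In an octahedral complex each vertex has one trans partner and four cis neighbours.
The distinct arrangements are (4 in all): CN mer (3 arrangements); CN fac (chiral).
One of these lacks any improper symmetry element and so occurs as an enantiomeric pair, giving 4 + 1 = 5 stereoisomers in total.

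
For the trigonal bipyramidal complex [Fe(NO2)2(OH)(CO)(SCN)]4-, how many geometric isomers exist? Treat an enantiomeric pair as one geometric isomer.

7

A trigonal bipyramid has two axial and three equatorial sites, which are chemically inequivalent.
Systematic enumeration (placing each ligand type in turn and discarding arrangements equivalent by rotation or reflection) gives 7 geometric isomers.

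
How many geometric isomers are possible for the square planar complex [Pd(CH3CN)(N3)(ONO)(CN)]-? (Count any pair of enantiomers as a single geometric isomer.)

3

In a square planar complex each vertex has one trans partner and two cis neighbours.
Working through the distinct placements yields 3 geometric isomers: (CH3CN/N3 trans, CN/ONO trans); (CH3CN/ONO trans, CN/N3 trans); (CH3CN/CN trans, N3/ONO trans).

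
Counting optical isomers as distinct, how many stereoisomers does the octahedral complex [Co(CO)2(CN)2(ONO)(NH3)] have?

In an octahedral complex each vertex has one trans partner and four cis neighbours.
Working through the distinct placements yields 6 geometric isomers: CO trans, CN trans; CO cis, CN trans; CO cis, CN cis (3 arrangements, 2 chiral); CO trans, CN cis.
Of these, 2 lack any improper symmetry element and so occur as enantiomeric pairs, giving 6 + 2 = 8 stereoisomers in total.

8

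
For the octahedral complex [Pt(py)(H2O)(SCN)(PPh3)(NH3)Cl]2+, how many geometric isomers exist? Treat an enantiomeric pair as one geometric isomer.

An octahedron has six vertices in three trans pairs; every non-trans pair is cis.
Placing the ligands in turn and identifying arrangements related by rotation or reflection leaves 15 distinct geometric isomers.

15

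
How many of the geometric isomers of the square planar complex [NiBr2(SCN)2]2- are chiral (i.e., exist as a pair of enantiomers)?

0

A square has two trans pairs of vertices; adjacent vertices are cis.
There are 2 geometric isomers: Br cis; Br trans.
Each arrangement has an internal mirror plane or centre of symmetry, so none is chiral.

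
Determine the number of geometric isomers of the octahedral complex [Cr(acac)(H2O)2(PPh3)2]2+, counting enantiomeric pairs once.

3

In an octahedral complex each vertex has one trans partner and four cis neighbours.
Each acac is bidentate and must span two cis positions.
There are 3 geometric isomers: H2O trans, PPh3 cis; H2O cis, PPh3 cis (chiral); H2O cis, PPh3 trans.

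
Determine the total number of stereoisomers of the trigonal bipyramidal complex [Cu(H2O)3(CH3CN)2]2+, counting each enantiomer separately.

3

In a trigonal bipyramid the two axial positions differ from the three equatorial ones.
There are 3 geometric isomers: CH3CN both axial; CH3CN one axial, one equatorial; CH3CN both equatorial.
Each arrangement has an internal mirror plane or centre of symmetry, so none is chiral.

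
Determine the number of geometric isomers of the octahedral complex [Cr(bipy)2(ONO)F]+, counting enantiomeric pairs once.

2

An octahedron has six vertices in three trans pairs; every non-trans pair is cis.
Each bipy is bidentate and must span two cis positions.
The distinct arrangements are (2 in all): ONO and F mutually trans; ONO and F mutually cis (chiral).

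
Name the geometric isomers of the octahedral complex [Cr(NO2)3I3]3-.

fac and mer

The six octahedral sites form three mutually perpendicular trans pairs.
The distinct arrangements are (2 in all): NO2 mer; NO2 fac.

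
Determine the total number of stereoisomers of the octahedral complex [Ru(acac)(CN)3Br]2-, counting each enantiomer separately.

In an octahedral complex each vertex has one trans partner and four cis neighbours.
Each acac is bidentate and must span two cis positions.
Systematic placement gives 2 geometric isomers: CN fac; CN mer.
Each arrangement has an internal mirror plane or centre of symmetry, so none is chiral.

2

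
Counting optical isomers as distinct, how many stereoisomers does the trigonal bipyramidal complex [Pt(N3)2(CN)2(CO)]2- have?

A trigonal bipyramid has two axial and three equatorial sites, which are chemically inequivalent.
Placing the ligands in turn and identifying arrangements related by rotation or reflection leaves 5 distinct geometric isomers.
One of these lacks any improper symmetry element and so occurs as an enantiomeric pair, giving 5 + 1 = 6 stereoisomers in total.

6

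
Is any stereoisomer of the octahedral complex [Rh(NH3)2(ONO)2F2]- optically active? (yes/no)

The six octahedral sites form three mutually perpendicular trans pairs.
Systematic placement gives 5 geometric isomers: NH3 trans, ONO trans, F trans; NH3 cis, ONO cis, F trans; NH3 cis, ONO trans, F cis; NH3 cis, ONO cis, F cis (chiral); NH3 trans, ONO cis, F cis.
One of these lacks any improper symmetry element and so occurs as an enantiomeric pair, giving 5 + 1 = 6 stereoisomers in total.

yes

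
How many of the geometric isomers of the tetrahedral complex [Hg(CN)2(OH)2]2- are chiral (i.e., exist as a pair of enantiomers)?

All four vertices of a tetrahedron are equivalent and mutually adjacent, so cis/trans isomerism cannot arise.
Only one geometric arrangement is possible.

0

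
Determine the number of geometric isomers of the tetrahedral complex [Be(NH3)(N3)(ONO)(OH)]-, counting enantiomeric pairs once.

In a tetrahedral complex all four positions are equivalent and every pair of ligands is adjacent — there is no cis/trans distinction.
Only one geometric arrangement is possible; it has no improper symmetry element, so it exists as a pair of enantiomers (2 stereoisomers).

1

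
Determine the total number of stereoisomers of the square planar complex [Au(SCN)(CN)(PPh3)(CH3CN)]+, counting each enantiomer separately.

3

The distinct arrangements are (3 in all): (CH3CN/PPh3 trans, CN/SCN trans); (CH3CN/SCN trans, CN/PPh3 trans); (CH3CN/CN trans, PPh3/SCN trans).
Each arrangement has an internal mirror plane or centre of symmetry, so none is chiral.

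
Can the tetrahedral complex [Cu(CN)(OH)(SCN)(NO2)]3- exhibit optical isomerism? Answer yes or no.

Only one geometric arrangement is possible; it has no improper symmetry element, so it exists as a pair of enantiomers (2 stereoisomers).

yes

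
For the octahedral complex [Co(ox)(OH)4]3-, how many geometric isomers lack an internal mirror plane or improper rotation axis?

In an octahedral complex each vertex has one trans partner and four cis neighbours.
Each ox is bidentate and must span two cis positions.
Only one geometric arrangement is possible.

0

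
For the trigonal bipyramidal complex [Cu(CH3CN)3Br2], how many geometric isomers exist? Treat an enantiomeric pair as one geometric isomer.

3

Working through the distinct placements yields 3 geometric isomers: Br both axial; Br one axial, one equatorial; Br both equatorial.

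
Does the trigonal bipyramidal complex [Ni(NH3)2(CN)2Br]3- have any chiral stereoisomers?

yes

Systematic enumeration (placing each ligand type in turn and discarding arrangements equivalent by rotation or reflection) gives 5 geometric isomers.
One of these lacks any improper symmetry element and so occurs as an enantiomeric pair, giving 5 + 1 = 6 stereoisomers in total.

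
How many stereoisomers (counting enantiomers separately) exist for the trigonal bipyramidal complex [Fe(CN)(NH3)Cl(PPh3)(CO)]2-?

20

In a trigonal bipyramid the two axial positions differ from the three equatorial ones.
Systematic enumeration (placing each ligand type in turn and discarding arrangements equivalent by rotation or reflection) gives 10 geometric isomers.
Of these, 10 lack any improper symmetry element and so occur as enantiomeric pairs, giving 10 + 10 = 20 stereoisomers in total.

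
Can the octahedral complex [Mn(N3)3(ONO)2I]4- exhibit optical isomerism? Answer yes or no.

There are 3 geometric isomers: N3 mer, ONO trans; N3 fac, ONO cis; N3 mer, ONO cis.
Each arrangement has an internal mirror plane or centre of symmetry, so none is chiral.

no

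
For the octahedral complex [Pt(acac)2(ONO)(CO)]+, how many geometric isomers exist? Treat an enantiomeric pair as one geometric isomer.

The six octahedral sites form three mutually perpendicular trans pairs.
Each acac is bidentate and must span two cis positions.
Systematic placement gives 2 geometric isomers: ONO and CO mutually trans; ONO and CO mutually cis (chiral).

2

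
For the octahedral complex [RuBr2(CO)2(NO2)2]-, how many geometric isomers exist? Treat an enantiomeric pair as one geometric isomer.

In an octahedral complex each vertex has one trans partner and four cis neighbours.
Working through the distinct placements yields 5 geometric isomers: Br trans, CO trans, NO2 trans; Br trans, CO cis, NO2 cis; Br cis, CO cis, NO2 trans; Br cis, CO cis, NO2 cis (chiral); Br cis, CO trans, NO2 cis.

5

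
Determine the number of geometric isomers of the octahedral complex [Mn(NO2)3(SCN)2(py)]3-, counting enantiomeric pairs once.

3

There are 3 geometric isomers: NO2 mer, SCN cis; NO2 mer, SCN trans; NO2 fac, SCN cis.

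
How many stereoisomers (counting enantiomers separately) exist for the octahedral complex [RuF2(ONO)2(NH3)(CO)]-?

8

The six octahedral sites form three mutually perpendicular trans pairs.
Systematic placement gives 6 geometric isomers: F cis, ONO trans; F cis, ONO cis (3 arrangements, 2 chiral); F trans, ONO trans; F trans, ONO cis.
Of these, 2 lack any improper symmetry element and so occur as enantiomeric pairs, giving 6 + 2 = 8 stereoisomers in total.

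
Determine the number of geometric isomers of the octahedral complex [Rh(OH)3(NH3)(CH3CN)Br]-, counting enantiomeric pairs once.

An octahedron has six vertices in three trans pairs; every non-trans pair is cis.
The distinct arrangements are (4 in all): OH mer (3 arrangements); OH fac (chiral).

4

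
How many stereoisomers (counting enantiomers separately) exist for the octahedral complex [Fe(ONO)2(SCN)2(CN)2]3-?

In an octahedral complex each vertex has one trans partner and four cis neighbours.
The distinct arrangements are (5 in all): ONO trans, SCN trans, CN trans; ONO cis, SCN cis, CN trans; ONO cis, SCN trans, CN cis; ONO cis, SCN cis, CN cis (chiral); ONO trans, SCN cis, CN cis.
One of these lacks any improper symmetry element and so occurs as an enantiomeric pair, giving 5 + 1 = 6 stereoisomers in total.

6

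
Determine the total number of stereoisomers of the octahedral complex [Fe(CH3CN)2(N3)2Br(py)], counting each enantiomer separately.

8

The distinct arrangements are (6 in all): CH3CN cis, N3 cis (3 arrangements, 2 chiral); CH3CN cis, N3 trans; CH3CN trans, N3 cis; CH3CN trans, N3 trans.
Of these, 2 lack any improper symmetry element and so occur as enantiomeric pairs, giving 6 + 2 = 8 stereoisomers in total.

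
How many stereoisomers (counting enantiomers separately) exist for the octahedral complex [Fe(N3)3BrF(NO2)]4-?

An octahedron has six vertices in three trans pairs; every non-trans pair is cis.
The distinct arrangements are (4 in all): N3 mer (3 arrangements); N3 fac (chiral).
One of these lacks any improper symmetry element and so occurs as an enantiomeric pair, giving 4 + 1 = 5 stereoisomers in total.

5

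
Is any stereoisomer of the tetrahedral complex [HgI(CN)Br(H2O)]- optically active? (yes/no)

yes

Only one geometric arrangement is possible; it has no improper symmetry element, so it exists as a pair of enantiomers (2 stereoisomers).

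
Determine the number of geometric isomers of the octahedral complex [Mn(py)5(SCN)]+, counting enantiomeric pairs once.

An octahedron has six vertices in three trans pairs; every non-trans pair is cis.
Only one geometric arrangement is possible.

1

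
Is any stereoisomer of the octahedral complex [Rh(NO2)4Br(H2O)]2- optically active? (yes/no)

Working through the distinct placements yields 2 geometric isomers: Br and H2O mutually trans; Br and H2O mutually cis.
Each arrangement has an internal mirror plane or centre of symmetry, so none is chiral.

no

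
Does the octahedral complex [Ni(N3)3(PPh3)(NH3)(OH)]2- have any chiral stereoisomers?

In an octahedral complex each vertex has one trans partner and four cis neighbours.
Working through the distinct placements yields 4 geometric isomers: N3 mer (3 arrangements); N3 fac (chiral).
One of these lacks any improper symmetry element and so occurs as an enantiomeric pair, giving 4 + 1 = 5 stereoisomers in total.

yes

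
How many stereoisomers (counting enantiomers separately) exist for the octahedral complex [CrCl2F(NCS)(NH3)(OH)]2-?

15

In an octahedral complex each vertex has one trans partner and four cis neighbours.
Systematic enumeration (placing each ligand type in turn and discarding arrangements equivalent by rotation or reflection) gives 9 geometric isomers.
Of these, 6 lack any improper symmetry element and so occur as enantiomeric pairs, giving 9 + 6 = 15 stereoisomers in total.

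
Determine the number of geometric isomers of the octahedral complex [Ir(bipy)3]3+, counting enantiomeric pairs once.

1

The six octahedral sites form three mutually perpendicular trans pairs.
Each bipy is bidentate and must span two cis positions.
Only one geometric arrangement is possible; it has no improper symmetry element, so it exists as a pair of enantiomers (2 stereoisomers).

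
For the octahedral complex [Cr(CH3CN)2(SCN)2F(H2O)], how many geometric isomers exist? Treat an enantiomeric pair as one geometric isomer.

The six octahedral sites form three mutually perpendicular trans pairs.
The distinct arrangements are (6 in all): CH3CN trans, SCN trans; CH3CN trans, SCN cis; CH3CN cis, SCN trans; CH3CN cis, SCN cis (3 arrangements, 2 chiral).

6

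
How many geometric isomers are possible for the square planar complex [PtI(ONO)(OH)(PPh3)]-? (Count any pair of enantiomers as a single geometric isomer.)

Systematic placement gives 3 geometric isomers: (I/ONO trans, OH/PPh3 trans); (I/PPh3 trans, OH/ONO trans); (I/OH trans, ONO/PPh3 trans).

3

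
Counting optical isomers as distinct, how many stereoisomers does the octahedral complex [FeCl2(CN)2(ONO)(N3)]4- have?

8

The six octahedral sites form three mutually perpendicular trans pairs.
The distinct arrangements are (6 in all): Cl trans, CN trans; Cl cis, CN trans; Cl cis, CN cis (3 arrangements, 2 chiral); Cl trans, CN cis.
Of these, 2 lack any improper symmetry element and so occur as enantiomeric pairs, giving 6 + 2 = 8 stereoisomers in total.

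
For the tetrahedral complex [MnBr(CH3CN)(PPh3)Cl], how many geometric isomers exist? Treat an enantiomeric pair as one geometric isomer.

In a tetrahedral complex all four positions are equivalent and every pair of ligands is adjacent — there is no cis/trans distinction.
Only one geometric arrangement is possible; it has no improper symmetry element, so it exists as a pair of enantiomers (2 stereoisomers).

1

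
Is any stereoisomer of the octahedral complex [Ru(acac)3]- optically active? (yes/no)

The six octahedral sites form three mutually perpendicular trans pairs.
Each acac is bidentate and must span two cis positions.
Only one geometric arrangement is possible; it has no improper symmetry element, so it exists as a pair of enantiomers (2 stereoisomers).

yes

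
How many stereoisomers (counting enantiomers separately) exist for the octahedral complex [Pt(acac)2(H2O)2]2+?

Each acac is bidentate and must span two cis positions.
The distinct arrangements are (2 in all): H2O trans; H2O cis (chiral).
One of these lacks any improper symmetry element and so occurs as an enantiomeric pair, giving 2 + 1 = 3 stereoisomers in total.

3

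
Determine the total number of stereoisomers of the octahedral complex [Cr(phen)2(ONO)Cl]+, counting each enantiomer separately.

In an octahedral complex each vertex has one trans partner and four cis neighbours.
Each phen is bidentate and must span two cis positions.
There are 2 geometric isomers: ONO and Cl mutually trans; ONO and Cl mutually cis (chiral).
One of these lacks any improper symmetry element and so occurs as an enantiomeric pair, giving 2 + 1 = 3 stereoisomers in total.

3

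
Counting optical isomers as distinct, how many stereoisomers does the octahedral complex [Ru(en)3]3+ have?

2

In an octahedral complex each vertex has one trans partner and four cis neighbours.
Each en is bidentate and must span two cis positions.
Only one geometric arrangement is possible; it has no improper symmetry element, so it exists as a pair of enantiomers (2 stereoisomers).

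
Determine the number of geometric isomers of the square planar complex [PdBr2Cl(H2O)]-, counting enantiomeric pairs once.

2

In a square planar complex each vertex has one trans partner and two cis neighbours.
Working through the distinct placements yields 2 geometric isomers: Br cis; Br trans.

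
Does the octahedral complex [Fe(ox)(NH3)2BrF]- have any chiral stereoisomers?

The six octahedral sites form three mutually perpendicular trans pairs.
Each ox is bidentate and must span two cis positions.
Systematic placement gives 4 geometric isomers: NH3 cis (3 arrangements, 2 chiral); NH3 trans.
Of these, 2 lack any improper symmetry element and so occur as enantiomeric pairs, giving 4 + 2 = 6 stereoisomers in total.

yes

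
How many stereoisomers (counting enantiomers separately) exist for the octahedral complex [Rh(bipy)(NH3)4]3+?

1

An octahedron has six vertices in three trans pairs; every non-trans pair is cis.
Each bipy is bidentate and must span two cis positions.
Only one geometric arrangement is possible.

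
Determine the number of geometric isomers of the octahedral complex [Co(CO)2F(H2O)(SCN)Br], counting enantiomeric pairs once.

Placing the ligands in turn and identifying arrangements related by rotation or reflection leaves 9 distinct geometric isomers.

9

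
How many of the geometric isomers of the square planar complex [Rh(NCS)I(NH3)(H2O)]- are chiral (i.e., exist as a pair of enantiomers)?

0

In a square planar complex each vertex has one trans partner and two cis neighbours.
Systematic placement gives 3 geometric isomers: (H2O/NCS trans, I/NH3 trans); (H2O/NH3 trans, I/NCS trans); (H2O/I trans, NCS/NH3 trans).
Each arrangement has an internal mirror plane or centre of symmetry, so none is chiral.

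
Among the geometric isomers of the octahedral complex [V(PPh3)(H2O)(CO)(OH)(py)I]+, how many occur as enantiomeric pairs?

15

An octahedron has six vertices in three trans pairs; every non-trans pair is cis.
Systematic enumeration (placing each ligand type in turn and discarding arrangements equivalent by rotation or reflection) gives 15 geometric isomers.
Of these, 15 lack any improper symmetry element and so occur as enantiomeric pairs, giving 15 + 15 = 30 stereoisomers in total.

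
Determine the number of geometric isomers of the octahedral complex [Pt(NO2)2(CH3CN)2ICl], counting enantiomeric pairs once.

6

The six octahedral sites form three mutually perpendicular trans pairs.
Working through the distinct placements yields 6 geometric isomers: NO2 trans, CH3CN trans; NO2 cis, CH3CN trans; NO2 trans, CH3CN cis; NO2 cis, CH3CN cis (3 arrangements, 2 chiral).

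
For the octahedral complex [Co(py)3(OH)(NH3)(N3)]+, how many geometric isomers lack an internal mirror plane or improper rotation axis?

Systematic placement gives 4 geometric isomers: py mer (3 arrangements); py fac (chiral).
One of these lacks any improper symmetry element and so occurs as an enantiomeric pair, giving 4 + 1 = 5 stereoisomers in total.

1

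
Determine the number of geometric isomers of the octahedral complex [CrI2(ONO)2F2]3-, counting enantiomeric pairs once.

The six octahedral sites form three mutually perpendicular trans pairs.
The distinct arrangements are (5 in all): I trans, ONO trans, F trans; I cis, ONO cis, F trans; I cis, ONO trans, F cis; I cis, ONO cis, F cis (chiral); I trans, ONO cis, F cis.

5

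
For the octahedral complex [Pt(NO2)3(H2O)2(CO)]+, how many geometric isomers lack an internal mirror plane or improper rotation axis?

0

The distinct arrangements are (3 in all): NO2 mer, H2O cis; NO2 mer, H2O trans; NO2 fac, H2O cis.
Each arrangement has an internal mirror plane or centre of symmetry, so none is chiral.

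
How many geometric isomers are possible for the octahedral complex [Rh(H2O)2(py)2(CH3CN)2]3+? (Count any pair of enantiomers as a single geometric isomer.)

The six octahedral sites form three mutually perpendicular trans pairs.
Systematic placement gives 5 geometric isomers: H2O trans, py trans, CH3CN trans; H2O cis, py cis, CH3CN trans; H2O cis, py trans, CH3CN cis; H2O cis, py cis, CH3CN cis (chiral); H2O trans, py cis, CH3CN cis.

5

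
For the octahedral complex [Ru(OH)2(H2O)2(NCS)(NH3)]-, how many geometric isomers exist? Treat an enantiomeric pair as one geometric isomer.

6

In an octahedral complex each vertex has one trans partner and four cis neighbours.
Working through the distinct placements yields 6 geometric isomers: OH trans, H2O trans; OH cis, H2O trans; OH trans, H2O cis; OH cis, H2O cis (3 arrangements, 2 chiral).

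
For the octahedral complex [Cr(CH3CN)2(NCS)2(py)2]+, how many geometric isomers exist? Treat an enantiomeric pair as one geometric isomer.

5

An octahedron has six vertices in three trans pairs; every non-trans pair is cis.
Systematic placement gives 5 geometric isomers: CH3CN trans, NCS trans, py trans; CH3CN trans, NCS cis, py cis; CH3CN cis, NCS cis, py trans; CH3CN cis, NCS cis, py cis (chiral); CH3CN cis, NCS trans, py cis.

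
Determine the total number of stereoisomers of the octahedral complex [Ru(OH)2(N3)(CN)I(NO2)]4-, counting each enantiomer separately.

15

The six octahedral sites form three mutually perpendicular trans pairs.
Placing the ligands in turn and identifying arrangements related by rotation or reflection leaves 9 distinct geometric isomers.
Of these, 6 lack any improper symmetry element and so occur as enantiomeric pairs, giving 9 + 6 = 15 stereoisomers in total.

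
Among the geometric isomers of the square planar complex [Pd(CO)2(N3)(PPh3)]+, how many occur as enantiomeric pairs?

A square has two trans pairs of vertices; adjacent vertices are cis.
There are 2 geometric isomers: CO cis; CO trans.
Each arrangement has an internal mirror plane or centre of symmetry, so none is chiral.

0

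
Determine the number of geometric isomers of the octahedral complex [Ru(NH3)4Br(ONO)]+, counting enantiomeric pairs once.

2

Working through the distinct placements yields 2 geometric isomers: Br and ONO mutually cis; Br and ONO mutually trans.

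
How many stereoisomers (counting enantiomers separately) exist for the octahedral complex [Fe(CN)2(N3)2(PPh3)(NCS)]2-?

8

The six octahedral sites form three mutually perpendicular trans pairs.
The distinct arrangements are (6 in all): CN trans, N3 trans; CN trans, N3 cis; CN cis, N3 cis (3 arrangements, 2 chiral); CN cis, N3 trans.
Of these, 2 lack any improper symmetry element and so occur as enantiomeric pairs, giving 6 + 2 = 8 stereoisomers in total.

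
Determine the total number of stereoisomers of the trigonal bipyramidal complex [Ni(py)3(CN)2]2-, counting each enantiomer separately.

Systematic placement gives 3 geometric isomers: CN both axial; CN one axial, one equatorial; CN both equatorial.
Each arrangement has an internal mirror plane or centre of symmetry, so none is chiral.

3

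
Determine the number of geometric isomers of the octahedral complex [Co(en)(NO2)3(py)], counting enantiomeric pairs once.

An octahedron has six vertices in three trans pairs; every non-trans pair is cis.
Each en is bidentate and must span two cis positions.
Systematic placement gives 2 geometric isomers: NO2 mer; NO2 fac.

2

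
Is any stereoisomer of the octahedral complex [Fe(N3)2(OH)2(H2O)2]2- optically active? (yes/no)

yes

In an octahedral complex each vertex has one trans partner and four cis neighbours.
Systematic placement gives 5 geometric isomers: N3 trans, OH trans, H2O trans; N3 cis, OH cis, H2O trans; N3 cis, OH trans, H2O cis; N3 cis, OH cis, H2O cis (chiral); N3 trans, OH cis, H2O cis.
One of these lacks any improper symmetry element and so occurs as an enantiomeric pair, giving 5 + 1 = 6 stereoisomers in total.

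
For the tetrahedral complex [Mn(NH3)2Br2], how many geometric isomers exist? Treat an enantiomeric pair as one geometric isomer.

1

In a tetrahedral complex all four positions are equivalent and every pair of ligands is adjacent — there is no cis/trans distinction.
Only one geometric arrangement is possible.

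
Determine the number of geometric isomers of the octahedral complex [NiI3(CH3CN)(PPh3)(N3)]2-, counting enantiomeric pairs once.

4

An octahedron has six vertices in three trans pairs; every non-trans pair is cis.
Systematic placement gives 4 geometric isomers: I mer (3 arrangements); I fac (chiral).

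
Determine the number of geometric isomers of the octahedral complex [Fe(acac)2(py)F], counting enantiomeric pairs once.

2

Each acac is bidentate and must span two cis positions.
Working through the distinct placements yields 2 geometric isomers: py and F mutually cis (chiral); py and F mutually trans.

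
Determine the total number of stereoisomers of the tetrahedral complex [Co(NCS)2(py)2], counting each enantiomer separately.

Only one geometric arrangement is possible.

1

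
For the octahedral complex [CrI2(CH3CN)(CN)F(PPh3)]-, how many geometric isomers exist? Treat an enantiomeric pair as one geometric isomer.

In an octahedral complex each vertex has one trans partner and four cis neighbours.
Placing the ligands in turn and identifying arrangements related by rotation or reflection leaves 9 distinct geometric isomers.

9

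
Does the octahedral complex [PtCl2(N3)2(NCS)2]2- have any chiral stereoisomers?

In an octahedral complex each vertex has one trans partner and four cis neighbours.
The distinct arrangements are (5 in all): Cl trans, N3 trans, NCS trans; Cl trans, N3 cis, NCS cis; Cl cis, N3 cis, NCS trans; Cl cis, N3 cis, NCS cis (chiral); Cl cis, N3 trans, NCS cis.
One of these lacks any improper symmetry element and so occurs as an enantiomeric pair, giving 5 + 1 = 6 stereoisomers in total.

yes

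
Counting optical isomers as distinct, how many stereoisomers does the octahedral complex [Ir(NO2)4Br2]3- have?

The six octahedral sites form three mutually perpendicular trans pairs.
There are 2 geometric isomers: Br trans; Br cis.
Each arrangement has an internal mirror plane or centre of symmetry, so none is chiral.

2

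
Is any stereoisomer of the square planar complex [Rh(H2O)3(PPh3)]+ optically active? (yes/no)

no

In a square planar complex each vertex has one trans partner and two cis neighbours.
Only one geometric arrangement is possible.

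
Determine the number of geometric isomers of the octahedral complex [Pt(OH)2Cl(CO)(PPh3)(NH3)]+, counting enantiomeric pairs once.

9

Systematic enumeration (placing each ligand type in turn and discarding arrangements equivalent by rotation or reflection) gives 9 geometric isomers.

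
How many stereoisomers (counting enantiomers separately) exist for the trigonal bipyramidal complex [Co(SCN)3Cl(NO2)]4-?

4

A trigonal bipyramid has two axial and three equatorial sites, which are chemically inequivalent.
Systematic placement gives 4 geometric isomers: Cl axial, NO2 axial; Cl axial, NO2 equatorial; Cl equatorial, NO2 axial; Cl equatorial, NO2 equatorial.
Each arrangement has an internal mirror plane or centre of symmetry, so none is chiral.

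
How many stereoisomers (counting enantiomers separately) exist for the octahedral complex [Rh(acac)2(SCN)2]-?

3

An octahedron has six vertices in three trans pairs; every non-trans pair is cis.
Each acac is bidentate and must span two cis positions.
Systematic placement gives 2 geometric isomers: SCN trans; SCN cis (chiral).
One of these lacks any improper symmetry element and so occurs as an enantiomeric pair, giving 2 + 1 = 3 stereoisomers in total.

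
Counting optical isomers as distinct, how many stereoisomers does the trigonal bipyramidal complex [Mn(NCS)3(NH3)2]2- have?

In a trigonal bipyramid the two axial positions differ from the three equatorial ones.
The distinct arrangements are (3 in all): NH3 both equatorial; NH3 one axial, one equatorial; NH3 both axial.
Each arrangement has an internal mirror plane or centre of symmetry, so none is chiral.

3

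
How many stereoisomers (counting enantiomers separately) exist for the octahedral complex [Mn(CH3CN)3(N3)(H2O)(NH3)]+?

5

The six octahedral sites form three mutually perpendicular trans pairs.
The distinct arrangements are (4 in all): CH3CN mer (3 arrangements); CH3CN fac (chiral).
One of these lacks any improper symmetry element and so occurs as an enantiomeric pair, giving 4 + 1 = 5 stereoisomers in total.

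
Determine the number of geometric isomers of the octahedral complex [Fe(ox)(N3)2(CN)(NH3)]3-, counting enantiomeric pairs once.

4

In an octahedral complex each vertex has one trans partner and four cis neighbours.
Each ox is bidentate and must span two cis positions.
Systematic placement gives 4 geometric isomers: N3 cis (3 arrangements, 2 chiral); N3 trans.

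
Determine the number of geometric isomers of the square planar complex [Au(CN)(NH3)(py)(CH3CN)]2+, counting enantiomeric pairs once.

3

In a square planar complex each vertex has one trans partner and two cis neighbours.
The distinct arrangements are (3 in all): (CH3CN/NH3 trans, CN/py trans); (CH3CN/py trans, CN/NH3 trans); (CH3CN/CN trans, NH3/py trans).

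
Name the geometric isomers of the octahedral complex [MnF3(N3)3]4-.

In an octahedral complex each vertex has one trans partner and four cis neighbours.
Systematic placement gives 2 geometric isomers: F mer; F fac.

fac and mer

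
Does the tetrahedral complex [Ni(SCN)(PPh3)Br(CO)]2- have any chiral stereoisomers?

Only one geometric arrangement is possible; it has no improper symmetry element, so it exists as a pair of enantiomers (2 stereoisomers).

yes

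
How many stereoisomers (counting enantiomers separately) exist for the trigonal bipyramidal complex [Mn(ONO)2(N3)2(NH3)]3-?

6

A trigonal bipyramid has two axial and three equatorial sites, which are chemically inequivalent.
Exhaustive case analysis gives 5 geometric isomers.
One of these lacks any improper symmetry element and so occurs as an enantiomeric pair, giving 5 + 1 = 6 stereoisomers in total.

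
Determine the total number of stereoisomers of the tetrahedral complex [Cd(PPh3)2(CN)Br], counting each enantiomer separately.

1

All four vertices of a tetrahedron are equivalent and mutually adjacent, so cis/trans isomerism cannot arise.
Only one geometric arrangement is possible.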